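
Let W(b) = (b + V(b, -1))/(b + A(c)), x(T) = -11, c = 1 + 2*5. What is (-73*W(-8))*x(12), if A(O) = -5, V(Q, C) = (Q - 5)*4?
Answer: 48180/13 ≈ 3706.2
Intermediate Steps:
c = 11 (c = 1 + 10 = 11)
V(Q, C) = -20 + 4*Q (V(Q, C) = (-5 + Q)*4 = -20 + 4*Q)
W(b) = (-20 + 5*b)/(-5 + b) (W(b) = (b + (-20 + 4*b))/(b - 5) = (-20 + 5*b)/(-5 + b))
(-73*W(-8))*x(12) = -365*(-4 - 8)/(-5 - 8)*(-11) = -365*(-12)/(-13)*(-11) = -365*(-1)*(-12)/13*(-11) = -73*60/13*(-11) = -4380/13*(-11) = 48180/13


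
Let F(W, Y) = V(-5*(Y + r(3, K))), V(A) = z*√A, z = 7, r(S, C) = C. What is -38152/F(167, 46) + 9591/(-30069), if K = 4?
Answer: -3197/10023 + 19076*I*√10/175 ≈ -0.31897 + 344.71*I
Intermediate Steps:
V(A) = 7*√A
F(W, Y) = 7*√(-20 - 5*Y) (F(W, Y) = 7*√(-5*(Y + 4)) = 7*√(-5*(4 + Y)) = 7*√(-20 - 5*Y))
-38152/F(167, 46) + 9591/(-30069) = -38152*1/(7*√(-20 - 5*46)) + 9591/(-30069) = -38152*1/(7*√(-20 - 230)) + 9591*(-1/30069) = -38152*(-I*√10/350) - 3197/10023 = -(-19076)*I*√10/175 - 3197/10023 = 19076*I*√10/175 - 3197/10023 = -3197/10023 + 19076*I*√10/175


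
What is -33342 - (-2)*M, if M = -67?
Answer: -33476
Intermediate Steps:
-33342 - (-2)*M = -33342 - (-2)*(-67) = -33342 - 1*134 = -33342 - 134 = -33476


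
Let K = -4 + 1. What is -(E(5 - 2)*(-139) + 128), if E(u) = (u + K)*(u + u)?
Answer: -128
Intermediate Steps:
K = -3
E(u) = 2*u*(-3 + u) (E(u) = (u - 3)*(u + u) = (-3 + u)*(2*u) = 2*u*(-3 + u))
-(E(5 - 2)*(-139) + 128) = -((2*(5 - 2)*(-3 + (5 - 2)))*(-139) + 128) = -((2*3*(-3 + 3))*(-139) + 128) = -((2*3*0)*(-139) + 128) = -(0*(-139) + 128) = -(0 + 128) = -1*128 = -128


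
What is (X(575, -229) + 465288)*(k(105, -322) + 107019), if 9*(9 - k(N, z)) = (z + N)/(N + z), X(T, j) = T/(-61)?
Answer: 448180051463/9 ≈ 4.9798e+10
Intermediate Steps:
X(T, j) = -T/61 (X(T, j) = T*(-1/61) = -T/61)
k(N, z) = 80/9 (k(N, z) = 9 - (z + N)/(9*(N + z)) = 9 - (N + z)/(9*(N + z)) = 9 - ⅑*1 = 9 - ⅑ = 80/9)
(X(575, -229) + 465288)*(k(105, -322) + 107019) = (-1/61*575 + 465288)*(80/9 + 107019) = (-575/61 + 465288)*(963251/9) = (28381993/61)*(963251/9) = 448180051463/9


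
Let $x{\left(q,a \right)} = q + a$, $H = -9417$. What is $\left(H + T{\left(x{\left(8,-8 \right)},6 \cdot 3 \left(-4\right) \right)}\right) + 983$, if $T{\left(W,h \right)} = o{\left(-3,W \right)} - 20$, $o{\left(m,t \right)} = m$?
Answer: $-8457$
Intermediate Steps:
$x{\left(q,a \right)} = a + q$
$T{\left(W,h \right)} = -23$ ($T{\left(W,h \right)} = -3 - 20 = -23$)
$\left(H + T{\left(x{\left(8,-8 \right)},6 \cdot 3 \left(-4\right) \right)}\right) + 983 = \left(-9417 - 23\right) + 983 = -9440 + 983 = -8457$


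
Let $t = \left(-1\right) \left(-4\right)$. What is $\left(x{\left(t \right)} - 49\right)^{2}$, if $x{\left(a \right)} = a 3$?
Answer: $1369$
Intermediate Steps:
$t = 4$
$x{\left(a \right)} = 3 a$
$\left(x{\left(t \right)} - 49\right)^{2} = \left(3 \cdot 4 - 49\right)^{2} = \left(12 - 49\right)^{2} = \left(-37\right)^{2} = 1369$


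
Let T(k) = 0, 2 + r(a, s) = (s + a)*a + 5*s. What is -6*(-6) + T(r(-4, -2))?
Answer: 36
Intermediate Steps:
r(a, s) = -2 + 5*s + a*(a + s) (r(a, s) = -2 + ((s + a)*a + 5*s) = -2 + ((a + s)*a + 5*s) = -2 + (a*(a + s) + 5*s) = -2 + (5*s + a*(a + s)) = -2 + 5*s + a*(a + s))
-6*(-6) + T(r(-4, -2)) = -6*(-6) + 0 = 36 + 0 = 36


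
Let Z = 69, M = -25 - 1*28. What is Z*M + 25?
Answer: -3632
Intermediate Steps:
M = -53 (M = -25 - 28 = -53)
Z*M + 25 = 69*(-53) + 25 = -3657 + 25 = -3632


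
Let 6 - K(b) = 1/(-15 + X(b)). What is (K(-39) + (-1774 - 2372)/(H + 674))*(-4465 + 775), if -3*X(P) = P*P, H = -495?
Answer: 328698025/5191 ≈ 63321.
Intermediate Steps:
X(P) = -P²/3 (X(P) = -P*P/3 = -P²/3)
K(b) = 6 - 1/(-15 - b²/3)
(K(-39) + (-1774 - 2372)/(H + 674))*(-4465 + 775) = (3*(91 + 2*(-39)²)/(45 + (-39)²) + (-1774 - 2372)/(-495 + 674))*(-4465 + 775) = (3*(91 + 2*1521)/(45 + 1521) - 4146/179)*(-3690) = (3*(91 + 3042)/1566 - 4146*1/179)*(-3690) = (3*(1/1566)*3133 - 4146/179)*(-3690) = (3133/522 - 4146/179)*(-3690) = -1603405/93438*(-3690) = 328698025/5191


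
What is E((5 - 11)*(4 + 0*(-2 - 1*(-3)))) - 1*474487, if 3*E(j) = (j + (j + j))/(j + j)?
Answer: -948973/2 ≈ -4.7449e+5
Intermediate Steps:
E(j) = ½ (E(j) = ((j + (j + j))/(j + j))/3 = ((j + 2*j)/((2*j)))/3 = ((3*j)*(1/(2*j)))/3 = (⅓)*(3/2) = ½)
E((5 - 11)*(4 + 0*(-2 - 1*(-3)))) - 1*474487 = ½ - 1*474487 = ½ - 474487 = -948973/2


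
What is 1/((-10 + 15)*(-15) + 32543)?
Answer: 1/32468 ≈ 3.0800e-5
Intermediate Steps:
1/((-10 + 15)*(-15) + 32543) = 1/(5*(-15) + 32543) = 1/(-75 + 32543) = 1/32468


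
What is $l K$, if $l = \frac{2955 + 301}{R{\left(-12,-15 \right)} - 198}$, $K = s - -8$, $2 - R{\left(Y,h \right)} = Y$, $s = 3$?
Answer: $- \frac{4477}{23} \approx -194.65$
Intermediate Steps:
$R{\left(Y,h \right)} = 2 - Y$
$K = 11$ ($K = 3 - -8 = 3 + 8 = 11$)
$l = - \frac{407}{23}$ ($l = \frac{2955 + 301}{\left(2 - -12\right) - 198} = \frac{3256}{\left(2 + 12\right) - 198} = \frac{3256}{14 - 198} = \frac{3256}{-184} = 3256 \left(- \frac{1}{184}\right) = - \frac{407}{23} \approx -17.696$)
$l K = \left(- \frac{407}{23}\right) 11 = - \frac{4477}{23}$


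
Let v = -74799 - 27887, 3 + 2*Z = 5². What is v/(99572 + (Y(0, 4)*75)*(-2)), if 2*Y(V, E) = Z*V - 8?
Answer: -51343/50086 ≈ -1.0251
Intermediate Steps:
Z = 11 (Z = -3/2 + (½)*5² = -3/2 + (½)*25 = -3/2 + 25/2 = 11)
v = -102686
Y(V, E) = -4 + 11*V/2 (Y(V, E) = (11*V - 8)/2 = (-8 + 11*V)/2 = -4 + 11*V/2)
v/(99572 + (Y(0, 4)*75)*(-2)) = -102686/(99572 + ((-4 + (11/2)*0)*75)*(-2)) = -102686/(99572 + ((-4 + 0)*75)*(-2)) = -102686/(99572 - 4*75*(-2)) = -102686/(99572 - 300*(-2)) = -102686/(99572 + 600) = -102686/100172 = -102686*1/100172 = -51343/50086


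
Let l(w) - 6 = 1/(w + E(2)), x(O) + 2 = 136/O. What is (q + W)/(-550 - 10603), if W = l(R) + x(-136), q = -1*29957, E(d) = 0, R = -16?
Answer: 479265/178448 ≈ 2.6857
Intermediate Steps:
x(O) = -2 + 136/O
l(w) = 6 + 1/w (l(w) = 6 + 1/(w + 0) = 6 + 1/w)
q = -29957
W = 47/16 (W = (6 + 1/(-16)) + (-2 + 136/(-136)) = (6 - 1/16) + (-2 + 136*(-1/136)) = 95/16 + (-2 - 1) = 95/16 - 3 = 47/16 ≈ 2.9375)
(q + W)/(-550 - 10603) = (-29957 + 47/16)/(-550 - 10603) = -479265/16/(-11153) = -479265/16*(-1/11153) = 479265/178448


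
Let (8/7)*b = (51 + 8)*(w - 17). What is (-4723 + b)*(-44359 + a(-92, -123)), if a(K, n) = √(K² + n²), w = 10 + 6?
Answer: 1694380723/8 - 38197*√23593/8 ≈ 2.1106e+8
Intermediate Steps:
w = 16
b = -413/8 (b = 7*((51 + 8)*(16 - 17))/8 = 7*(59*(-1))/8 = (7/8)*(-59) = -413/8 ≈ -51.625)
(-4723 + b)*(-44359 + a(-92, -123)) = (-4723 - 413/8)*(-44359 + √((-92)² + (-123)²)) = -38197*(-44359 + √(8464 + 15129))/8 = -38197*(-44359 + √23593)/8 = 1694380723/8 - 38197*√23593/8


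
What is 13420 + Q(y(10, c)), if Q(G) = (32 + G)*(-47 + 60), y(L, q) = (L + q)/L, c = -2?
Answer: 69232/5 ≈ 13846.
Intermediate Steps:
y(L, q) = (L + q)/L
Q(G) = 416 + 13*G (Q(G) = (32 + G)*13 = 416 + 13*G)
13420 + Q(y(10, c)) = 13420 + (416 + 13*((10 - 2)/10)) = 13420 + (416 + 13*((⅒)*8)) = 13420 + (416 + 13*(⅘)) = 13420 + (416 + 52/5) = 13420 + 2132/5 = 69232/5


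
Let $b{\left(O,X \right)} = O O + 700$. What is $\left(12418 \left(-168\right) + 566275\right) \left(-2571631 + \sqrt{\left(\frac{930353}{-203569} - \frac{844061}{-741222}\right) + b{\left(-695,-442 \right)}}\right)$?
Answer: $3908747966819 - \frac{1519949 \sqrt{1223694002567516460409263886}}{50296607106} \approx 3.9077 \cdot 10^{12}$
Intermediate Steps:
$b{\left(O,X \right)} = 700 + O^{2}$ ($b{\left(O,X \right)} = O^{2} + 700 = 700 + O^{2}$)
$\left(12418 \left(-168\right) + 566275\right) \left(-2571631 + \sqrt{\left(\frac{930353}{-203569} - \frac{844061}{-741222}\right) + b{\left(-695,-442 \right)}}\right) = \left(12418 \left(-168\right) + 566275\right) \left(-2571631 + \sqrt{\left(\frac{930353}{-203569} - \frac{844061}{-741222}\right) + \left(700 + \left(-695\right)^{2}\right)}\right) = \left(-2086224 + 566275\right) \left(-2571631 + \sqrt{\left(930353 \left(- \frac{1}{203569}\right) - - \frac{844061}{741222}\right) + \left(700 + 483025\right)}\right) = - 1519949 \left(-2571631 + \sqrt{\left(- \frac{930353}{203569} + \frac{844061}{741222}\right) + 483725}\right) = - 1519949 \left(-2571631 + \sqrt{- \frac{517773457657}{150889821318} + 483725}\right) = - 1519949 \left(-2571631 + \sqrt{\frac{72988661043591893}{150889821318}}\right) = - 1519949 \left(-2571631 + \frac{\sqrt{1223694002567516460409263886}}{50296607106}\right) = 3908747966819 - \frac{1519949 \sqrt{1223694002567516460409263886}}{50296607106}$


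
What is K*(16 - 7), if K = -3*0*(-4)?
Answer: 0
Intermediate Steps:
K = 0 (K = 0*(-4) = 0)
K*(16 - 7) = 0*(16 - 7) = 0*9 = 0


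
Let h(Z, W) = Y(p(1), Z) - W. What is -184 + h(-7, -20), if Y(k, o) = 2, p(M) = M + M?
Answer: -162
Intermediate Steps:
p(M) = 2*M
h(Z, W) = 2 - W
-184 + h(-7, -20) = -184 + (2 - 1*(-20)) = -184 + (2 + 20) = -184 + 22 = -162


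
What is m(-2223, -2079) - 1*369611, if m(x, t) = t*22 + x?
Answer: -417572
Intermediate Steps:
m(x, t) = x + 22*t (m(x, t) = 22*t + x = x + 22*t)
m(-2223, -2079) - 1*369611 = (-2223 + 22*(-2079)) - 1*369611 = (-2223 - 45738) - 369611 = -47961 - 369611 = -417572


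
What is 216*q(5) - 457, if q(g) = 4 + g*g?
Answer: 5807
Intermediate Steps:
q(g) = 4 + g**2
216*q(5) - 457 = 216*(4 + 5**2) - 457 = 216*(4 + 25) - 457 = 216*29 - 457 = 6264 - 457 = 5807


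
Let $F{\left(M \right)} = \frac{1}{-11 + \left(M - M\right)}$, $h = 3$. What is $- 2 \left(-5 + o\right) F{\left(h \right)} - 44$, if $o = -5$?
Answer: $- \frac{504}{11} \approx -45.818$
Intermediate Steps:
$F{\left(M \right)} = - \frac{1}{11}$ ($F{\left(M \right)} = \frac{1}{-11 + 0} = \frac{1}{-11} = - \frac{1}{11}$)
$- 2 \left(-5 + o\right) F{\left(h \right)} - 44 = - 2 \left(-5 - 5\right) \left(- \frac{1}{11}\right) - 44 = \left(-2\right) \left(-10\right) \left(- \frac{1}{11}\right) - 44 = 20 \left(- \frac{1}{11}\right) - 44 = - \frac{20}{11} - 44 = - \frac{504}{11}$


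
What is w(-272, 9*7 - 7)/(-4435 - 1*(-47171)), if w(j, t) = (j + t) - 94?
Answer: -155/21368 ≈ -0.0072538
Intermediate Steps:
w(j, t) = -94 + j + t
w(-272, 9*7 - 7)/(-4435 - 1*(-47171)) = (-94 - 272 + (9*7 - 7))/(-4435 - 1*(-47171)) = (-94 - 272 + (63 - 7))/(-4435 + 47171) = (-94 - 272 + 56)/42736 = -310*1/42736 = -155/21368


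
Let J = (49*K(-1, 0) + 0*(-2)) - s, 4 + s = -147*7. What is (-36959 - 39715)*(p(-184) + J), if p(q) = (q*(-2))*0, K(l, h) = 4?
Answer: -94232346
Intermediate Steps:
p(q) = 0 (p(q) = -2*q*0 = 0)
s = -1033 (s = -4 - 147*7 = -4 - 1029 = -1033)
J = 1229 (J = (49*4 + 0*(-2)) - 1*(-1033) = (196 + 0) + 1033 = 196 + 1033 = 1229)
(-36959 - 39715)*(p(-184) + J) = (-36959 - 39715)*(0 + 1229) = -76674*1229 = -94232346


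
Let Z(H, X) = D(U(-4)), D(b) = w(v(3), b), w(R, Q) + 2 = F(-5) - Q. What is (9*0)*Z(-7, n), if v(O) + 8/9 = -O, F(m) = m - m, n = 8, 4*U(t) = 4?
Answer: 0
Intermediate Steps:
U(t) = 1 (U(t) = (1/4)*4 = 1)
F(m) = 0
v(O) = -8/9 - O
w(R, Q) = -2 - Q (w(R, Q) = -2 + (0 - Q) = -2 - Q)
D(b) = -2 - b
Z(H, X) = -3 (Z(H, X) = -2 - 1*1 = -2 - 1 = -3)
(9*0)*Z(-7, n) = (9*0)*(-3) = 0*(-3) = 0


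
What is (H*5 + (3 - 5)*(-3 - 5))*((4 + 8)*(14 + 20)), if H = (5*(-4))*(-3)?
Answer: 128928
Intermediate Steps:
H = 60 (H = -20*(-3) = 60)
(H*5 + (3 - 5)*(-3 - 5))*((4 + 8)*(14 + 20)) = (60*5 + (3 - 5)*(-3 - 5))*((4 + 8)*(14 + 20)) = (300 - 2*(-8))*(12*34) = (300 + 16)*408 = 316*408 = 128928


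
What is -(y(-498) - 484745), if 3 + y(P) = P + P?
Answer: 485744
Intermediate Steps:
y(P) = -3 + 2*P (y(P) = -3 + (P + P) = -3 + 2*P)
-(y(-498) - 484745) = -((-3 + 2*(-498)) - 484745) = -((-3 - 996) - 484745) = -(-999 - 484745) = -1*(-485744) = 485744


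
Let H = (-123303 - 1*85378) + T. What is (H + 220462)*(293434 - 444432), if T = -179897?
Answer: 25385179768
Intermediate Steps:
H = -388578 (H = (-123303 - 1*85378) - 179897 = (-123303 - 85378) - 179897 = -208681 - 179897 = -388578)
(H + 220462)*(293434 - 444432) = (-388578 + 220462)*(293434 - 444432) = -168116*(-150998) = 25385179768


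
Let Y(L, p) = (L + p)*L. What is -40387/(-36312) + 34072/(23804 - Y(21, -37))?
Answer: 32531833/12890760 ≈ 2.5237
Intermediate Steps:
Y(L, p) = L*(L + p)
-40387/(-36312) + 34072/(23804 - Y(21, -37)) = -40387/(-36312) + 34072/(23804 - 21*(21 - 37)) = -40387*(-1/36312) + 34072/(23804 - 21*(-16)) = 40387/36312 + 34072/(23804 - 1*(-336)) = 40387/36312 + 34072/(23804 + 336) = 40387/36312 + 34072/24140 = 40387/36312 + 34072*(1/24140) = 40387/36312 + 8518/6035 = 32531833/12890760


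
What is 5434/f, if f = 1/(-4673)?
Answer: -25393082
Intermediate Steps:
f = -1/4673 ≈ -0.00021400
5434/f = 5434/(-1/4673) = 5434*(-4673) = -25393082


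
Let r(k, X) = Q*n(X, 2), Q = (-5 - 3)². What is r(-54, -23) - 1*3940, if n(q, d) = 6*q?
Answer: -12772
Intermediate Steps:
Q = 64 (Q = (-8)² = 64)
r(k, X) = 384*X (r(k, X) = 64*(6*X) = 384*X)
r(-54, -23) - 1*3940 = 384*(-23) - 1*3940 = -8832 - 3940 = -12772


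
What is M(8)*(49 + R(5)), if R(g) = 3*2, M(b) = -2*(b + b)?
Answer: -1760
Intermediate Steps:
M(b) = -4*b
R(g) = 6
M(8)*(49 + R(5)) = (-4*8)*(49 + 6) = -32*55 = -1760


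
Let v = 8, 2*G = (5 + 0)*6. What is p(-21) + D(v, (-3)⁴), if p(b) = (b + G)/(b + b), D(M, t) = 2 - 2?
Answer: ⅐ ≈ 0.14286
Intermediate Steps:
G = 15 (G = ((5 + 0)*6)/2 = (5*6)/2 = (½)*30 = 15)
D(M, t) = 0
p(b) = (15 + b)/(2*b) (p(b) = (b + 15)/(b + b) = (15 + b)/((2*b)) = (15 + b)*(1/(2*b)) = (15 + b)/(2*b))
p(-21) + D(v, (-3)⁴) = (½)*(15 - 21)/(-21) + 0 = (½)*(-1/21)*(-6) + 0 = ⅐ + 0 = ⅐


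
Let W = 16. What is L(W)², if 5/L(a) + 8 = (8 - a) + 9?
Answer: 25/49 ≈ 0.51020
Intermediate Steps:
L(a) = 5/(9 - a) (L(a) = 5/(-8 + ((8 - a) + 9)) = 5/(-8 + (17 - a)) = 5/(9 - a))
L(W)² = (-5/(-9 + 16))² = (-5/7)² = 25/49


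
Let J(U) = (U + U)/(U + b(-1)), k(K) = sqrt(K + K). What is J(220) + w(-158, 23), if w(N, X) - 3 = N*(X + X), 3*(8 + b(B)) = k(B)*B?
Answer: -1468919225/202249 + 660*I*sqrt(2)/202249 ≈ -7262.9 + 0.004615*I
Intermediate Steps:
k(K) = sqrt(2)*sqrt(K) (k(K) = sqrt(2*K) = sqrt(2)*sqrt(K))
b(B) = -8 + sqrt(2)*B**(3/2)/3 (b(B) = -8 + ((sqrt(2)*sqrt(B))*B)/3 = -8 + (sqrt(2)*B**(3/2))/3 = -8 + sqrt(2)*B**(3/2)/3)
w(N, X) = 3 + 2*N*X (w(N, X) = 3 + N*(X + X) = 3 + N*(2*X) = 3 + 2*N*X)
J(U) = 2*U/(-8 + U - I*sqrt(2)/3) (J(U) = (U + U)/(U + (-8 + sqrt(2)*(-1)**(3/2)/3)) = (2*U)/(U + (-8 + sqrt(2)*(-I)/3)) = (2*U)/(U + (-8 - I*sqrt(2)/3)) = (2*U)/(-8 + U - I*sqrt(2)/3) = 2*U/(-8 + U - I*sqrt(2)/3))
J(220) + w(-158, 23) = 6*220/(-24 + 3*220 - I*sqrt(2)) + (3 + 2*(-158)*23) = 6*220/(-24 + 660 - I*sqrt(2)) + (3 - 7268) = 6*220/(636 - I*sqrt(2)) - 7265 = 1320/(636 - I*sqrt(2)) - 7265 = -7265 + 1320/(636 - I*sqrt(2))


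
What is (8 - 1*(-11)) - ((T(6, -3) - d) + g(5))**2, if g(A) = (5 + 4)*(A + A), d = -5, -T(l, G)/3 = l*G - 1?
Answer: -23085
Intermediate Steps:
T(l, G) = 3 - 3*G*l (T(l, G) = -3*(l*G - 1) = -3*(G*l - 1) = -3*(-1 + G*l) = 3 - 3*G*l)
g(A) = 18*A (g(A) = 9*(2*A) = 18*A)
(8 - 1*(-11)) - ((T(6, -3) - d) + g(5))**2 = (8 - 1*(-11)) - (((3 - 3*(-3)*6) - 1*(-5)) + 18*5)**2 = (8 + 11) - (((3 + 54) + 5) + 90)**2 = 19 - ((57 + 5) + 90)**2 = 19 - (62 + 90)**2 = 19 - 1*152**2 = 19 - 1*23104 = 19 - 23104 = -23085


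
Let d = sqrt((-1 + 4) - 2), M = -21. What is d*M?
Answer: -21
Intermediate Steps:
d = 1 (d = sqrt(3 - 2) = sqrt(1) = 1)
d*M = 1*(-21) = -21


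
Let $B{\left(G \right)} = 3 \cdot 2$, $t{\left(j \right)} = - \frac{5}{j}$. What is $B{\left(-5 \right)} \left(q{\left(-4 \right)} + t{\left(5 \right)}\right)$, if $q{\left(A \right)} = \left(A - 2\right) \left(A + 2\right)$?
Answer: $66$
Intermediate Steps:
$q{\left(A \right)} = \left(-2 + A\right) \left(2 + A\right)$
$B{\left(G \right)} = 6$
$B{\left(-5 \right)} \left(q{\left(-4 \right)} + t{\left(5 \right)}\right) = 6 \left(\left(-4 + \left(-4\right)^{2}\right) - \frac{5}{5}\right) = 6 \left(\left(-4 + 16\right) - 1\right) = 6 \left(12 - 1\right) = 6 \cdot 11 = 66$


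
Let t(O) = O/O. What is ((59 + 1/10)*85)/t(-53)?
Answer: 10047/2 ≈ 5023.5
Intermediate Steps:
t(O) = 1
((59 + 1/10)*85)/t(-53) = ((59 + 1/10)*85)/1 = ((59 + ⅒)*85)*1 = ((591/10)*85)*1 = (10047/2)*1 = 10047/2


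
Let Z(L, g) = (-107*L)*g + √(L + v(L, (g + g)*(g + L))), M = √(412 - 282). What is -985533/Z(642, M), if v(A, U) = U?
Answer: 985533*√2/(-2*√(451 + 642*√130) + 137388*√65) ≈ 1.2585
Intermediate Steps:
M = √130 ≈ 11.402
Z(L, g) = √(L + 2*g*(L + g)) - 107*L*g (Z(L, g) = (-107*L)*g + √(L + (g + g)*(g + L)) = -107*L*g + √(L + (2*g)*(L + g)) = -107*L*g + √(L + 2*g*(L + g)) = √(L + 2*g*(L + g)) - 107*L*g)
-985533/Z(642, M) = -985533/(√(642 + 2*√130*(642 + √130)) - 107*642*√130) = -985533/(√(642 + 2*√130*(642 + √130)) - 68694*√130)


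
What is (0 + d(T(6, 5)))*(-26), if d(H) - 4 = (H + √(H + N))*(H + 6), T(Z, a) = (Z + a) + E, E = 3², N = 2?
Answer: -13624 - 676*√22 ≈ -16795.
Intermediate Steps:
E = 9
T(Z, a) = 9 + Z + a (T(Z, a) = (Z + a) + 9 = 9 + Z + a)
d(H) = 4 + (6 + H)*(H + √(2 + H)) (d(H) = 4 + (H + √(H + 2))*(H + 6) = 4 + (H + √(2 + H))*(6 + H) = 4 + (6 + H)*(H + √(2 + H)))
(0 + d(T(6, 5)))*(-26) = (0 + (4 + (9 + 6 + 5)² + 6*(9 + 6 + 5) + 6*√(2 + (9 + 6 + 5)) + (9 + 6 + 5)*√(2 + (9 + 6 + 5))))*(-26) = (0 + (4 + 20² + 6*20 + 6*√(2 + 20) + 20*√(2 + 20)))*(-26) = (0 + (4 + 400 + 120 + 6*√22 + 20*√22))*(-26) = (0 + (524 + 26*√22))*(-26) = (524 + 26*√22)*(-26) = -13624 - 676*√22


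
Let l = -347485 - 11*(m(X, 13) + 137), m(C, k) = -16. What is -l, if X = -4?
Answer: 348816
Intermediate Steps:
l = -348816 (l = -347485 - 11*(-16 + 137) = -347485 - 11*121 = -347485 - 1*1331 = -347485 - 1331 = -348816)
-l = -1*(-348816) = 348816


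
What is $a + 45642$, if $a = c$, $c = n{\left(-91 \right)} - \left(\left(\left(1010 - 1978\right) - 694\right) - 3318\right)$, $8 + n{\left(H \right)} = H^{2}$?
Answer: $58895$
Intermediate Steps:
$n{\left(H \right)} = -8 + H^{2}$
$c = 13253$ ($c = \left(-8 + \left(-91\right)^{2}\right) - \left(\left(\left(1010 - 1978\right) - 694\right) - 3318\right) = \left(-8 + 8281\right) - \left(\left(-968 - 694\right) - 3318\right) = 8273 - \left(-1662 - 3318\right) = 8273 - -4980 = 8273 + 4980 = 13253$)
$a = 13253$
$a + 45642 = 13253 + 45642 = 58895$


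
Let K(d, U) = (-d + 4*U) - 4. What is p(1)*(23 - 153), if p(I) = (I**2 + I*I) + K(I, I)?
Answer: -130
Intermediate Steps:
K(d, U) = -4 - d + 4*U
p(I) = -4 + 2*I**2 + 3*I (p(I) = (I**2 + I*I) + (-4 - I + 4*I) = (I**2 + I**2) + (-4 + 3*I) = 2*I**2 + (-4 + 3*I) = -4 + 2*I**2 + 3*I)
p(1)*(23 - 153) = (-4 + 2*1**2 + 3*1)*(23 - 153) = (-4 + 2*1 + 3)*(-130) = (-4 + 2 + 3)*(-130) = 1*(-130) = -130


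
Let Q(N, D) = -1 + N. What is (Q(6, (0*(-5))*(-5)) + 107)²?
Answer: 12544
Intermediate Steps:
(Q(6, (0*(-5))*(-5)) + 107)² = ((-1 + 6) + 107)² = (5 + 107)² = 112² = 12544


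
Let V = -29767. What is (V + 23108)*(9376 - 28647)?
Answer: 128325589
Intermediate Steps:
(V + 23108)*(9376 - 28647) = (-29767 + 23108)*(9376 - 28647) = -6659*(-19271) = 128325589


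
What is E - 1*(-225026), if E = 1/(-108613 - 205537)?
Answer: 70691917899/314150 ≈ 2.2503e+5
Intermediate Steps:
E = -1/314150 (E = 1/(-314150) = -1/314150 ≈ -3.1832e-6)
E - 1*(-225026) = -1/314150 - 1*(-225026) = -1/314150 + 225026 = 70691917899/314150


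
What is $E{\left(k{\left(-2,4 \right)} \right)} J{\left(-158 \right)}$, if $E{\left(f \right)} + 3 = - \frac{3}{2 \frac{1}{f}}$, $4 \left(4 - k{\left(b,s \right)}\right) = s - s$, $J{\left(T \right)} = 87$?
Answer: $-783$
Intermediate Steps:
$k{\left(b,s \right)} = 4$ ($k{\left(b,s \right)} = 4 - \frac{s - s}{4} = 4 - 0 = 4 + 0 = 4$)
$E{\left(f \right)} = -3 - \frac{3 f}{2}$ ($E{\left(f \right)} = -3 - \frac{3}{2 \frac{1}{f}} = -3 - 3 \frac{f}{2} = -3 - \frac{3 f}{2}$)
$E{\left(k{\left(-2,4 \right)} \right)} J{\left(-158 \right)} = \left(-3 - 6\right) 87 = \left(-9\right) 87 = -783$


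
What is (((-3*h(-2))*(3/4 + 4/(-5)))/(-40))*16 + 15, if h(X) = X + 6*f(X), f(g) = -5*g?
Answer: 288/25 ≈ 11.520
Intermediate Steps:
h(X) = -29*X (h(X) = X + 6*(-5*X) = X - 30*X = -29*X)
(((-3*h(-2))*(3/4 + 4/(-5)))/(-40))*16 + 15 = (((-(-87)*(-2))*(3/4 + 4/(-5)))/(-40))*16 + 15 = (((-3*58)*(3*(1/4) + 4*(-1/5)))*(-1/40))*16 + 15 = (-174*(3/4 - 4/5)*(-1/40))*16 + 15 = (-174*(-1/20)*(-1/40))*16 + 15 = ((87/10)*(-1/40))*16 + 15 = -87/400*16 + 15 = -87/25 + 15 = 288/25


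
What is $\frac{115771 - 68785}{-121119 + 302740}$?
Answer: $\frac{46986}{181621} \approx 0.2587$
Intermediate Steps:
$\frac{115771 - 68785}{-121119 + 302740} = \frac{46986}{181621}$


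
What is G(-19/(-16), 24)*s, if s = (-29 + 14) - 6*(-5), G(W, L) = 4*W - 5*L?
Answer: -6915/4 ≈ -1728.8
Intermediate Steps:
G(W, L) = -5*L + 4*W
s = 15 (s = -15 + 30 = 15)
G(-19/(-16), 24)*s = (-5*24 + 4*(-19/(-16)))*15 = (-120 + 4*(-19*(-1/16)))*15 = (-120 + 4*(19/16))*15 = (-120 + 19/4)*15 = -461/4*15 = -6915/4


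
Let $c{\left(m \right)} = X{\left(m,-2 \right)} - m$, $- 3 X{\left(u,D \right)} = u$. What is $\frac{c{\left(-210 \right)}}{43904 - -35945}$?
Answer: $\frac{40}{11407} \approx 0.0035066$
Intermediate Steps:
$X{\left(u,D \right)} = - \frac{u}{3}$
$c{\left(m \right)} = - \frac{4 m}{3}$ ($c{\left(m \right)} = - \frac{m}{3} - m = - \frac{4 m}{3}$)
$\frac{c{\left(-210 \right)}}{43904 - -35945} = \frac{\left(- \frac{4}{3}\right) \left(-210\right)}{43904 - -35945} = \frac{280}{43904 + 35945} = \frac{280}{79849} = 280 \cdot \frac{1}{79849} = \frac{40}{11407}$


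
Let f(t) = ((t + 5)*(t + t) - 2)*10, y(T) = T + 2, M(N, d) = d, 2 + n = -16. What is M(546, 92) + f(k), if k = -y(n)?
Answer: 6792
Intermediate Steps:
n = -18 (n = -2 - 16 = -18)
y(T) = 2 + T
k = 16 (k = -(2 - 18) = -1*(-16) = 16)
f(t) = -20 + 20*t*(5 + t) (f(t) = ((5 + t)*(2*t) - 2)*10 = (2*t*(5 + t) - 2)*10 = (-2 + 2*t*(5 + t))*10 = -20 + 20*t*(5 + t))
M(546, 92) + f(k) = 92 + (-20 + 20*16² + 100*16) = 92 + (-20 + 20*256 + 1600) = 92 + (-20 + 5120 + 1600) = 92 + 6700 = 6792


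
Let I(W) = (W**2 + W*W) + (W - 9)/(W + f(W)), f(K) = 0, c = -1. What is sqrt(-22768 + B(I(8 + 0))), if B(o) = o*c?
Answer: I*sqrt(366334)/4 ≈ 151.31*I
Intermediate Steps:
I(W) = 2*W**2 + (-9 + W)/W (I(W) = (W**2 + W*W) + (W - 9)/(W + 0) = (W**2 + W**2) + (-9 + W)/W = 2*W**2 + (-9 + W)/W)
B(o) = -o (B(o) = o*(-1) = -o)
sqrt(-22768 + B(I(8 + 0))) = sqrt(-22768 - (-9 + (8 + 0) + 2*(8 + 0)**3)/(8 + 0)) = sqrt(-22768 - (-9 + 8 + 2*8**3)/8) = sqrt(-22768 - (-9 + 8 + 2*512)/8) = sqrt(-22768 - (-9 + 8 + 1024)/8) = sqrt(-22768 - 1023/8) = sqrt(-183167/8) = I*sqrt(366334)/4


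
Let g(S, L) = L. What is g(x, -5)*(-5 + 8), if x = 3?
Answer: -15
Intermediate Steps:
g(x, -5)*(-5 + 8) = -5*(-5 + 8) = -5*3 = -15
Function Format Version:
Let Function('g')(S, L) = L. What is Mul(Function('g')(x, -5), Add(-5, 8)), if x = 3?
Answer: -15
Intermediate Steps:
Mul(Function('g')(x, -5), Add(-5, 8)) = Mul(-5, Add(-5, 8)) = Mul(-5, 3) = -15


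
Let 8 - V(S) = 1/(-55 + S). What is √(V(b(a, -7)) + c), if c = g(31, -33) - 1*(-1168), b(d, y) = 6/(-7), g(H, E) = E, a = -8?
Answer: 2*√43686430/391 ≈ 33.809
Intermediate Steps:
b(d, y) = -6/7 (b(d, y) = 6*(-⅐) = -6/7)
c = 1135 (c = -33 - 1*(-1168) = -33 + 1168 = 1135)
V(S) = 8 - 1/(-55 + S)
√(V(b(a, -7)) + c) = √((-441 + 8*(-6/7))/(-55 - 6/7) + 1135) = √((-441 - 48/7)/(-391/7) + 1135) = √(-7/391*(-3135/7) + 1135) = √(3135/391 + 1135) = √(446920/391) = 2*√43686430/391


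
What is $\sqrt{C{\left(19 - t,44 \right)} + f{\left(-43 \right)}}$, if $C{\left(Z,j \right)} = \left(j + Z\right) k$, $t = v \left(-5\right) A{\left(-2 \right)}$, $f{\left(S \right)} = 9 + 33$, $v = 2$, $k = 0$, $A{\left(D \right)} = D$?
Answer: $\sqrt{42} \approx 6.4807$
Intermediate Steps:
$f{\left(S \right)} = 42$
$t = 20$ ($t = 2 \left(-5\right) \left(-2\right) = \left(-10\right) \left(-2\right) = 20$)
$C{\left(Z,j \right)} = 0$ ($C{\left(Z,j \right)} = \left(j + Z\right) 0 = \left(Z + j\right) 0 = 0$)
$\sqrt{C{\left(19 - t,44 \right)} + f{\left(-43 \right)}} = \sqrt{0 + 42} = \sqrt{42}$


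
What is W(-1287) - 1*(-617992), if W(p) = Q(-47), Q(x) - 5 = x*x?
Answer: 620206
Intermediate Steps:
Q(x) = 5 + x² (Q(x) = 5 + x*x = 5 + x²)
W(p) = 2214 (W(p) = 5 + (-47)² = 5 + 2209 = 2214)
W(-1287) - 1*(-617992) = 2214 - 1*(-617992) = 2214 + 617992 = 620206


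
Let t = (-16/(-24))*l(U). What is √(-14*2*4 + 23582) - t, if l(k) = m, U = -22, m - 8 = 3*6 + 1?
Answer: -18 + √23470 ≈ 135.20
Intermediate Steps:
m = 27 (m = 8 + (3*6 + 1) = 8 + (18 + 1) = 8 + 19 = 27)
l(k) = 27
t = 18 (t = -16/(-24)*27 = -16*(-1/24)*27 = (⅔)*27 = 18)
√(-14*2*4 + 23582) - t = √(-14*2*4 + 23582) - 1*18 = √(-28*4 + 23582) - 18 = √(-112 + 23582) - 18 = √23470 - 18 = -18 + √23470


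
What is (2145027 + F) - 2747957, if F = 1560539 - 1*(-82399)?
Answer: 1040008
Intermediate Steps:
F = 1642938 (F = 1560539 + 82399 = 1642938)
(2145027 + F) - 2747957 = (2145027 + 1642938) - 2747957 = 3787965 - 2747957 = 1040008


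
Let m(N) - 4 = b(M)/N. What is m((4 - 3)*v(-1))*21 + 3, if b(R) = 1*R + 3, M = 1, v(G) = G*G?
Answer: 171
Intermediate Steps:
v(G) = G²
b(R) = 3 + R (b(R) = R + 3 = 3 + R)
m(N) = 4 + 4/N (m(N) = 4 + (3 + 1)/N = 4 + 4/N)
m((4 - 3)*v(-1))*21 + 3 = (4 + 4/(((4 - 3)*(-1)²)))*21 + 3 = (4 + 4/((1*1)))*21 + 3 = (4 + 4/1)*21 + 3 = (4 + 4*1)*21 + 3 = (4 + 4)*21 + 3 = 8*21 + 3 = 168 + 3 = 171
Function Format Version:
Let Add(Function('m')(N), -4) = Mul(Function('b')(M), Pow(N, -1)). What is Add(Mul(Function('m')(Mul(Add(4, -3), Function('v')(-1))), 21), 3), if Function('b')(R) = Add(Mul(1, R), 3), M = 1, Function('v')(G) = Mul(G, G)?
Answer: 171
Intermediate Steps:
Function('v')(G) = Pow(G, 2)
Function('b')(R) = Add(3, R) (Function('b')(R) = Add(R, 3) = Add(3, R))
Function('m')(N) = Add(4, Mul(4, Pow(N, -1))) (Function('m')(N) = Add(4, Mul(Add(3, 1), Pow(N, -1))) = Add(4, Mul(4, Pow(N, -1))))
Add(Mul(Function('m')(Mul(Add(4, -3), Function('v')(-1))), 21), 3) = Add(Mul(Add(4, Mul(4, Pow(Mul(Add(4, -3), Pow(-1, 2)), -1))), 21), 3) = Add(Mul(Add(4, Mul(4, Pow(Mul(1, 1), -1))), 21), 3) = Add(Mul(Add(4, Mul(4, Pow(1, -1))), 21), 3) = Add(Mul(Add(4, Mul(4, 1)), 21), 3) = Add(Mul(Add(4, 4), 21), 3) = Add(Mul(8, 21), 3) = Add(168, 3) = 171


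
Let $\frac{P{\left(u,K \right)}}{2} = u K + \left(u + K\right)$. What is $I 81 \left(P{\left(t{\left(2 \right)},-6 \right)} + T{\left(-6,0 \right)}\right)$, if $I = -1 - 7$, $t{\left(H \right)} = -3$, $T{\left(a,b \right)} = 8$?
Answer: $-16848$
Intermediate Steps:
$P{\left(u,K \right)} = 2 K + 2 u + 2 K u$ ($P{\left(u,K \right)} = 2 \left(u K + \left(u + K\right)\right) = 2 \left(K u + \left(K + u\right)\right) = 2 \left(K + u + K u\right) = 2 K + 2 u + 2 K u$)
$I = -8$ ($I = -1 - 7 = -8$)
$I 81 \left(P{\left(t{\left(2 \right)},-6 \right)} + T{\left(-6,0 \right)}\right) = \left(-8\right) 81 \left(\left(2 \left(-6\right) + 2 \left(-3\right) + 2 \left(-6\right) \left(-3\right)\right) + 8\right) = - 648 \left(\left(-12 - 6 + 36\right) + 8\right) = - 648 \left(18 + 8\right) = \left(-648\right) 26 = -16848$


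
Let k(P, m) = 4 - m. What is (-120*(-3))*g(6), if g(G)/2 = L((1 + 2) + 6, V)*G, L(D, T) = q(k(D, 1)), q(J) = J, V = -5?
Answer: 12960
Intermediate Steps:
L(D, T) = 3 (L(D, T) = 4 - 1*1 = 4 - 1 = 3)
g(G) = 6*G (g(G) = 2*(3*G) = 6*G)
(-120*(-3))*g(6) = (-120*(-3))*(6*6) = -15*(-24)*36 = 360*36 = 12960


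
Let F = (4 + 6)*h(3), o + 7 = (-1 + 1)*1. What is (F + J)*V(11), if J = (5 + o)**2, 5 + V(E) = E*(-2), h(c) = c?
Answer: -918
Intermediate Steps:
o = -7 (o = -7 + (-1 + 1)*1 = -7 + 0*1 = -7 + 0 = -7)
V(E) = -5 - 2*E (V(E) = -5 + E*(-2) = -5 - 2*E)
F = 30 (F = (4 + 6)*3 = 10*3 = 30)
J = 4 (J = (5 - 7)**2 = (-2)**2 = 4)
(F + J)*V(11) = (30 + 4)*(-5 - 2*11) = 34*(-5 - 22) = 34*(-27) = -918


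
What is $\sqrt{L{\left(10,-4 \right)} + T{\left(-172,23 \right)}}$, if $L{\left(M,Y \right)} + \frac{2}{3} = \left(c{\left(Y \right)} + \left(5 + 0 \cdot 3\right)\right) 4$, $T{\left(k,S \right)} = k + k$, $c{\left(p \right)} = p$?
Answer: $\frac{i \sqrt{3066}}{3} \approx 18.457 i$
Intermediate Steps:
$T{\left(k,S \right)} = 2 k$
$L{\left(M,Y \right)} = \frac{58}{3} + 4 Y$ ($L{\left(M,Y \right)} = - \frac{2}{3} + \left(Y + \left(5 + 0 \cdot 3\right)\right) 4 = - \frac{2}{3} + \left(Y + \left(5 + 0\right)\right) 4 = - \frac{2}{3} + \left(Y + 5\right) 4 = - \frac{2}{3} + \left(5 + Y\right) 4 = - \frac{2}{3} + \left(20 + 4 Y\right) = \frac{58}{3} + 4 Y$)
$\sqrt{L{\left(10,-4 \right)} + T{\left(-172,23 \right)}} = \sqrt{\left(\frac{58}{3} + 4 \left(-4\right)\right) + 2 \left(-172\right)} = \sqrt{\left(\frac{58}{3} - 16\right) - 344} = \sqrt{\frac{10}{3} - 344} = \sqrt{- \frac{1022}{3}} = \frac{i \sqrt{3066}}{3}$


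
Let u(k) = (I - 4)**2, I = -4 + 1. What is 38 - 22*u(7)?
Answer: -1040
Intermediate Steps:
I = -3
u(k) = 49 (u(k) = (-3 - 4)**2 = (-7)**2 = 49)
38 - 22*u(7) = 38 - 22*49 = 38 - 1078 = -1040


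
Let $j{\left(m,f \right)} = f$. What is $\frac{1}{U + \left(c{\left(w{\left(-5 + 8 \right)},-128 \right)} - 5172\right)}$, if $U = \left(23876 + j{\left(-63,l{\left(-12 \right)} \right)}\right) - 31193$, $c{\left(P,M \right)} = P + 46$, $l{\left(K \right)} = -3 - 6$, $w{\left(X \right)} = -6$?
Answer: $- \frac{1}{12458} \approx -8.027 \cdot 10^{-5}$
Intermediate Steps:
$l{\left(K \right)} = -9$ ($l{\left(K \right)} = -3 - 6 = -9$)
$c{\left(P,M \right)} = 46 + P$
$U = -7326$ ($U = \left(23876 - 9\right) - 31193 = 23867 - 31193 = -7326$)
$\frac{1}{U + \left(c{\left(w{\left(-5 + 8 \right)},-128 \right)} - 5172\right)} = \frac{1}{-7326 + \left(\left(46 - 6\right) - 5172\right)} = \frac{1}{-7326 + \left(40 - 5172\right)} = \frac{1}{-7326 - 5132} = \frac{1}{-12458} = - \frac{1}{12458}$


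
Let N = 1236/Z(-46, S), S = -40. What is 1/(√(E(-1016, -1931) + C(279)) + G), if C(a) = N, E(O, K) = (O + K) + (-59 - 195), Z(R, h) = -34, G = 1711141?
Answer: 29089397/49776059927012 - 3*I*√103955/49776059927012 ≈ 5.8441e-7 - 1.9432e-11*I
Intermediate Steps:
E(O, K) = -254 + K + O (E(O, K) = (K + O) - 254 = -254 + K + O)
N = -618/17 (N = 1236/(-34) = 1236*(-1/34) = -618/17 ≈ -36.353)
C(a) = -618/17
1/(√(E(-1016, -1931) + C(279)) + G) = 1/(√((-254 - 1931 - 1016) - 618/17) + 1711141) = 1/(√(-3201 - 618/17) + 1711141) = 1/(√(-55035/17) + 1711141) = 1/(3*I*√103955/17 + 1711141) = 1/(1711141 + 3*I*√103955/17)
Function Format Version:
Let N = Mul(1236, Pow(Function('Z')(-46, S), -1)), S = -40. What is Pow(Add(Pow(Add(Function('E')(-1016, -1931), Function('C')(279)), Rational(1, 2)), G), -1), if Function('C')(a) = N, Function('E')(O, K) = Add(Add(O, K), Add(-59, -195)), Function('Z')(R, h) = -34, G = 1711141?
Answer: Add(Rational(29089397, 49776059927012), Mul(Rational(-3, 49776059927012), I, Pow(103955, Rational(1, 2)))) ≈ Add(5.8441e-7, Mul(-1.9432e-11, I))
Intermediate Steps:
Function('E')(O, K) = Add(-254, K, O) (Function('E')(O, K) = Add(Add(K, O), -254) = Add(-254, K, O))
N = Rational(-618, 17) (N = Mul(1236, Pow(-34, -1)) = Mul(1236, Rational(-1, 34)) = Rational(-618, 17) ≈ -36.353)
Function('C')(a) = Rational(-618, 17)
Pow(Add(Pow(Add(Function('E')(-1016, -1931), Function('C')(279)), Rational(1, 2)), G), -1) = Pow(Add(Pow(Add(Add(-254, -1931, -1016), Rational(-618, 17)), Rational(1, 2)), 1711141), -1) = Pow(Add(Pow(Add(-3201, Rational(-618, 17)), Rational(1, 2)), 1711141), -1) = Pow(Add(Pow(Rational(-55035, 17), Rational(1, 2)), 1711141), -1) = Pow(Add(Mul(Rational(3, 17), I, Pow(103955, Rational(1, 2))), 1711141), -1) = Pow(Add(1711141, Mul(Rational(3, 17), I, Pow(103955, Rational(1, 2)))), -1)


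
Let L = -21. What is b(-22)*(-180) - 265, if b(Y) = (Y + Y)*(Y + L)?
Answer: -340825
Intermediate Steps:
b(Y) = 2*Y*(-21 + Y) (b(Y) = (Y + Y)*(Y - 21) = (2*Y)*(-21 + Y) = 2*Y*(-21 + Y))
b(-22)*(-180) - 265 = (2*(-22)*(-21 - 22))*(-180) - 265 = (2*(-22)*(-43))*(-180) - 265 = 1892*(-180) - 265 = -340560 - 265 = -340825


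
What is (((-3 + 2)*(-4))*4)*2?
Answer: 32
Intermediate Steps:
(((-3 + 2)*(-4))*4)*2 = (-1*(-4)*4)*2 = (4*4)*2 = 16*2 = 32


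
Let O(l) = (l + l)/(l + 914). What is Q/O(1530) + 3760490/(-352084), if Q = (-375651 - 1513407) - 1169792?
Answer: -65803285639225/26934426 ≈ -2.4431e+6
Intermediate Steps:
O(l) = 2*l/(914 + l) (O(l) = (2*l)/(914 + l) = 2*l/(914 + l))
Q = -3058850 (Q = -1889058 - 1169792 = -3058850)
Q/O(1530) + 3760490/(-352084) = -3058850/(2*1530/(914 + 1530)) + 3760490/(-352084) = -3058850/(2*1530/2444) + 3760490*(-1/352084) = -3058850/(2*1530*(1/2444)) - 1880245/176042 = -3058850/765/611 - 1880245/176042 = -3058850*611/765 - 1880245/176042 = -373791470/153 - 1880245/176042 = -65803285639225/26934426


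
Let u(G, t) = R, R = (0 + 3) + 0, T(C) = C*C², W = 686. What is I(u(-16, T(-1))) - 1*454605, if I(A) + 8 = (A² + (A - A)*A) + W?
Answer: -453918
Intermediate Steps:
T(C) = C³
R = 3 (R = 3 + 0 = 3)
u(G, t) = 3
I(A) = 678 + A² (I(A) = -8 + ((A² + (A - A)*A) + 686) = -8 + ((A² + 0*A) + 686) = -8 + ((A² + 0) + 686) = -8 + (A² + 686) = -8 + (686 + A²) = 678 + A²)
I(u(-16, T(-1))) - 1*454605 = (678 + 3²) - 1*454605 = (678 + 9) - 454605 = 687 - 454605 = -453918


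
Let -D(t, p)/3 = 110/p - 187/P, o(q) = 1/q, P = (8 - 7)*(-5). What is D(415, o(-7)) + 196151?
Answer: 991744/5 ≈ 1.9835e+5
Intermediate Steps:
P = -5 (P = 1*(-5) = -5)
D(t, p) = -561/5 - 330/p (D(t, p) = -3*(110/p - 187/(-5)) = -3*(110/p - 187*(-⅕)) = -3*(110/p + 187/5) = -3*(187/5 + 110/p) = -561/5 - 330/p)
D(415, o(-7)) + 196151 = (-561/5 - 330/(1/(-7))) + 196151 = (-561/5 - 330/(-⅐)) + 196151 = (-561/5 - 330*(-7)) + 196151 = (-561/5 + 2310) + 196151 = 10989/5 + 196151 = 991744/5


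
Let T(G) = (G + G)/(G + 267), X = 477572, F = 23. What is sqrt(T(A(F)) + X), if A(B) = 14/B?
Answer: 2*sqrt(4523087439910)/6155 ≈ 691.07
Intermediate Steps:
T(G) = 2*G/(267 + G) (T(G) = (2*G)/(267 + G) = 2*G/(267 + G))
sqrt(T(A(F)) + X) = sqrt(2*(14/23)/(267 + 14/23) + 477572) = sqrt(2*(14/23)/(6155/23) + 477572) = sqrt(2*(14/23)*(23/6155) + 477572) = sqrt(28/6155 + 477572) = sqrt(2939455688/6155) = 2*sqrt(4523087439910)/6155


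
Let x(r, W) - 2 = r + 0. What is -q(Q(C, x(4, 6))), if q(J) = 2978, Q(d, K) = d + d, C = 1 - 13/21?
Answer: -2978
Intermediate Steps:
x(r, W) = 2 + r (x(r, W) = 2 + (r + 0) = 2 + r)
C = 8/21 (C = 1 - 13/21 = 8/21 ≈ 0.38095)
Q(d, K) = 2*d
-q(Q(C, x(4, 6))) = -1*2978 = -2978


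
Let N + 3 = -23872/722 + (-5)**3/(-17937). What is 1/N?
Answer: -6475257/233476678 ≈ -0.027734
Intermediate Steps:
N = -233476678/6475257 (N = -3 + (-23872/722 + (-5)**3/(-17937)) = -3 + (-23872*1/722 - 125*(-1/17937)) = -3 + (-11936/361 + 125/17937) = -3 - 214050907/6475257 = -233476678/6475257 ≈ -36.057)
1/N = 1/(-233476678/6475257) = -6475257/233476678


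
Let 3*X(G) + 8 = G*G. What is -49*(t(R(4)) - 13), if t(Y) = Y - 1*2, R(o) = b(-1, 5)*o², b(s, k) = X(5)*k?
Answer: -64435/3 ≈ -21478.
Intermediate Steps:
X(G) = -8/3 + G²/3 (X(G) = -8/3 + (G*G)/3 = -8/3 + G²/3)
b(s, k) = 17*k/3 (b(s, k) = (-8/3 + (⅓)*5²)*k = (-8/3 + (⅓)*25)*k = (-8/3 + 25/3)*k = 17*k/3)
R(o) = 85*o²/3 (R(o) = ((17/3)*5)*o² = 85*o²/3)
t(Y) = -2 + Y (t(Y) = Y - 2 = -2 + Y)
-49*(t(R(4)) - 13) = -49*((-2 + (85/3)*4²) - 13) = -49*((-2 + (85/3)*16) - 13) = -49*((-2 + 1360/3) - 13) = -49*(1354/3 - 13) = -49*1315/3 = -64435/3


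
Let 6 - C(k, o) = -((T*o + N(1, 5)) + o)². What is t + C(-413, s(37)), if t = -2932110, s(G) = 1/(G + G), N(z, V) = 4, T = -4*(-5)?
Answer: -16056101015/5476 ≈ -2.9321e+6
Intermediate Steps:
T = 20
s(G) = 1/(2*G)
C(k, o) = 6 + (4 + 21*o)² (C(k, o) = 6 - (-1)*((20*o + 4) + o)² = 6 - (-1)*((4 + 20*o) + o)² = 6 - (-1)*(4 + 21*o)² = 6 + (4 + 21*o)²)
t + C(-413, s(37)) = -2932110 + (6 + (4 + 21*((½)/37))²) = -2932110 + (6 + (4 + 21*((½)*(1/37)))²) = -2932110 + (6 + (4 + 21*(1/74))²) = -2932110 + (6 + (4 + 21/74)²) = -2932110 + (6 + (317/74)²) = -2932110 + (6 + 100489/5476) = -2932110 + 133345/5476 = -16056101015/5476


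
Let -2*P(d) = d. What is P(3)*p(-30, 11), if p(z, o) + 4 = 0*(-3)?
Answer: 6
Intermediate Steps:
P(d) = -d/2
p(z, o) = -4 (p(z, o) = -4 + 0*(-3) = -4 + 0 = -4)
P(3)*p(-30, 11) = -½*3*(-4) = -3/2*(-4) = 6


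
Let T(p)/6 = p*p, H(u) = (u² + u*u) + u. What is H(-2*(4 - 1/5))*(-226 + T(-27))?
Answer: 11191304/25 ≈ 4.4765e+5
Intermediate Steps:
H(u) = u + 2*u² (H(u) = (u² + u²) + u = 2*u² + u = u + 2*u²)
T(p) = 6*p² (T(p) = 6*(p*p) = 6*p²)
H(-2*(4 - 1/5))*(-226 + T(-27)) = ((-2*(4 - 1/5))*(1 + 2*(-2*(4 - 1/5))))*(-226 + 6*(-27)²) = ((-2*(4 - 1*⅕))*(1 + 2*(-2*(4 - 1*⅕))))*(-226 + 6*729) = ((-2*(4 - ⅕))*(1 + 2*(-2*(4 - ⅕))))*(-226 + 4374) = ((-2*19/5)*(1 + 2*(-2*19/5)))*4148 = -38*(1 + 2*(-38/5))/5*4148 = -38*(1 - 76/5)/5*4148 = -38/5*(-71/5)*4148 = (2698/25)*4148 = 11191304/25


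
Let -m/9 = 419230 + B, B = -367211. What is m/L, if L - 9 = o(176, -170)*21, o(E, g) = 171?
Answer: -52019/400 ≈ -130.05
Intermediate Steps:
L = 3600 (L = 9 + 171*21 = 9 + 3591 = 3600)
m = -468171 (m = -9*(419230 - 367211) = -9*52019 = -468171)
m/L = -468171/3600 = -468171*1/3600 = -52019/400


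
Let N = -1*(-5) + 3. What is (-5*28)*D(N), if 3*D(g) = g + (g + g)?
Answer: -1120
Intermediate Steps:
N = 8 (N = 5 + 3 = 8)
D(g) = g (D(g) = (g + (g + g))/3 = (g + 2*g)/3 = (3*g)/3 = g)
(-5*28)*D(N) = -5*28*8 = -140*8 = -1120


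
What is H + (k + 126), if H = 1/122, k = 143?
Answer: 32819/122 ≈ 269.01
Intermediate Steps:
H = 1/122 ≈ 0.0081967
H + (k + 126) = 1/122 + (143 + 126) = 1/122 + 269 = 32819/122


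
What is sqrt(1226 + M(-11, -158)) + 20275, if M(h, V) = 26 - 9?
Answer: 20275 + sqrt(1243) ≈ 20310.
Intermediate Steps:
M(h, V) = 17
sqrt(1226 + M(-11, -158)) + 20275 = sqrt(1226 + 17) + 20275 = sqrt(1243) + 20275 = 20275 + sqrt(1243)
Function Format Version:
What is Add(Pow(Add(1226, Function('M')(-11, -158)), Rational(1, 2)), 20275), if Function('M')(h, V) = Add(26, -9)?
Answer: Add(20275, Pow(1243, Rational(1, 2))) ≈ 20310.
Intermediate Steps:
Function('M')(h, V) = 17
Add(Pow(Add(1226, Function('M')(-11, -158)), Rational(1, 2)), 20275) = Add(Pow(Add(1226, 17), Rational(1, 2)), 20275) = Add(Pow(1243, Rational(1, 2)), 20275) = Add(20275, Pow(1243, Rational(1, 2)))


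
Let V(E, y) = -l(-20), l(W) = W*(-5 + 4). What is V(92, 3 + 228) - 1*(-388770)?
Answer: 388750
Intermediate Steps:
l(W) = -W (l(W) = W*(-1) = -W)
V(E, y) = -20 (V(E, y) = -(-1)*(-20) = -1*20 = -20)
V(92, 3 + 228) - 1*(-388770) = -20 - 1*(-388770) = -20 + 388770 = 388750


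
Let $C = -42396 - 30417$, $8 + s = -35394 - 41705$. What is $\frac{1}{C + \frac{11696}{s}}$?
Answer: $- \frac{77107}{5614403687} \approx -1.3734 \cdot 10^{-5}$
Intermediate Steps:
$s = -77107$ ($s = -8 - 77099 = -77107$)
$C = -72813$ ($C = -42396 - 30417 = -72813$)
$\frac{1}{C + \frac{11696}{s}} = \frac{1}{-72813 + \frac{11696}{-77107}} = \frac{1}{-72813 + 11696 \left(- \frac{1}{77107}\right)} = \frac{1}{-72813 - \frac{11696}{77107}} = \frac{1}{- \frac{5614403687}{77107}} = - \frac{77107}{5614403687}$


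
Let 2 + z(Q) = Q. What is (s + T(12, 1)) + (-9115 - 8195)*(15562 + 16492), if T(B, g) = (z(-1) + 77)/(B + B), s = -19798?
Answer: -6658494419/12 ≈ -5.5487e+8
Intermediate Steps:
z(Q) = -2 + Q
T(B, g) = 37/B (T(B, g) = ((-2 - 1) + 77)/(B + B) = (-3 + 77)/((2*B)) = 74*(1/(2*B)) = 37/B)
(s + T(12, 1)) + (-9115 - 8195)*(15562 + 16492) = (-19798 + 37/12) + (-9115 - 8195)*(15562 + 16492) = (-19798 + 37*(1/12)) - 17310*32054 = (-19798 + 37/12) - 554854740 = -237539/12 - 554854740 = -6658494419/12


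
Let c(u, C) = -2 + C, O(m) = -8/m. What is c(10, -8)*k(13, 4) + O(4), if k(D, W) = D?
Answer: -132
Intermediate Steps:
c(10, -8)*k(13, 4) + O(4) = (-2 - 8)*13 - 8/4 = -10*13 - 8*¼ = -130 - 2 = -132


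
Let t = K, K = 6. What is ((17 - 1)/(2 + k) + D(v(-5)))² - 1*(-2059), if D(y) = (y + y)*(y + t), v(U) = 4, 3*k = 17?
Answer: 4653755/529 ≈ 8797.3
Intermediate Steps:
k = 17/3 (k = (⅓)*17 = 17/3 ≈ 5.6667)
t = 6
D(y) = 2*y*(6 + y) (D(y) = (y + y)*(y + 6) = (2*y)*(6 + y) = 2*y*(6 + y))
((17 - 1)/(2 + k) + D(v(-5)))² - 1*(-2059) = ((17 - 1)/(2 + 17/3) + 2*4*(6 + 4))² - 1*(-2059) = (16/(23/3) + 2*4*10)² + 2059 = (16*(3/23) + 80)² + 2059 = (48/23 + 80)² + 2059 = (1888/23)² + 2059 = 3564544/529 + 2059 = 4653755/529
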